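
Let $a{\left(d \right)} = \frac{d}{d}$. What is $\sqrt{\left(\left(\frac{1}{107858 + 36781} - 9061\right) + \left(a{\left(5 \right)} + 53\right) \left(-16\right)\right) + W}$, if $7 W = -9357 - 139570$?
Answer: $\frac{i \sqrt{3553718004646887}}{337491} \approx 176.64 i$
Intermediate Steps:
$a{\left(d \right)} = 1$
$W = - \frac{148927}{7}$ ($W = \frac{-9357 - 139570}{7} = \frac{1}{7} \left(-148927\right) = - \frac{148927}{7} \approx -21275.0$)
$\sqrt{\left(\left(\frac{1}{107858 + 36781} - 9061\right) + \left(a{\left(5 \right)} + 53\right) \left(-16\right)\right) + W} = \sqrt{\left(\left(\frac{1}{107858 + 36781} - 9061\right) + \left(1 + 53\right) \left(-16\right)\right) - \frac{148927}{7}} = \sqrt{\left(\left(\frac{1}{144639} - 9061\right) + 54 \left(-16\right)\right) - \frac{148927}{7}} = \sqrt{\left(\left(\frac{1}{144639} - 9061\right) - 864\right) - \frac{148927}{7}} = \sqrt{\left(- \frac{1310573978}{144639} - 864\right) - \frac{148927}{7}} = \sqrt{- \frac{1435542074}{144639} - \frac{148927}{7}} = \sqrt{- \frac{31589446871}{1012473}} = \frac{i \sqrt{3553718004646887}}{337491}$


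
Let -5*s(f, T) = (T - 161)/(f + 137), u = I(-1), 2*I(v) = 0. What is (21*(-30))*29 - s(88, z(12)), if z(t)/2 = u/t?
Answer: -20553911/1125 ≈ -18270.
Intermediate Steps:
I(v) = 0 (I(v) = (½)*0 = 0)
u = 0
z(t) = 0 (z(t) = 2*(0/t) = 2*0 = 0)
s(f, T) = -(-161 + T)/(5*(137 + f)) (s(f, T) = -(T - 161)/(5*(f + 137)) = -(-161 + T)/(5*(137 + f)))
(21*(-30))*29 - s(88, z(12)) = (21*(-30))*29 - (161 - 1*0)/(5*(137 + 88)) = -630*29 - (161 + 0)/(5*225) = -18270 - 161/(5*225) = -18270 - 1*161/1125 = -18270 - 161/1125 = -20553911/1125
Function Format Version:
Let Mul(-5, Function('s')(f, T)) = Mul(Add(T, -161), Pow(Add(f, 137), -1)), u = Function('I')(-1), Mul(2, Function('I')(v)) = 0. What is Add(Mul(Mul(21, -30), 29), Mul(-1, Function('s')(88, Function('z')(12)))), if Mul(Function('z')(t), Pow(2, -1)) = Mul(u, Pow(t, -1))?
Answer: Rational(-20553911, 1125) ≈ -18270.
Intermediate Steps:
Function('I')(v) = 0 (Function('I')(v) = Mul(Rational(1, 2), 0) = 0)
u = 0
Function('z')(t) = 0 (Function('z')(t) = Mul(2, Mul(0, Pow(t, -1))) = Mul(2, 0) = 0)
Function('s')(f, T) = Mul(Rational(-1, 5), Pow(Add(137, f), -1), Add(-161, T)) (Function('s')(f, T) = Mul(Rational(-1, 5), Mul(Add(T, -161), Pow(Add(f, 137), -1))) = Mul(Rational(-1, 5), Mul(Add(-161, T), Pow(Add(137, f), -1))) = Mul(Rational(-1, 5), Mul(Pow(Add(137, f), -1), Add(-161, T))) = Mul(Rational(-1, 5), Pow(Add(137, f), -1), Add(-161, T)))
Add(Mul(Mul(21, -30), 29), Mul(-1, Function('s')(88, Function('z')(12)))) = Add(Mul(Mul(21, -30), 29), Mul(-1, Mul(Rational(1, 5), Pow(Add(137, 88), -1), Add(161, Mul(-1, 0))))) = Add(Mul(-630, 29), Mul(-1, Mul(Rational(1, 5), Pow(225, -1), Add(161, 0)))) = Add(-18270, Mul(-1, Mul(Rational(1, 5), Rational(1, 225), 161))) = Add(-18270, Mul(-1, Rational(161, 1125))) = Add(-18270, Rational(-161, 1125)) = Rational(-20553911, 1125)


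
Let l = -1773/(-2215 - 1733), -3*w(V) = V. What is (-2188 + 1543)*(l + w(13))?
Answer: 3297025/1316 ≈ 2505.3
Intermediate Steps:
w(V) = -V/3
l = 591/1316 (l = -1773/(-3948) = -1773*(-1/3948) = 591/1316 ≈ 0.44909)
(-2188 + 1543)*(l + w(13)) = (-2188 + 1543)*(591/1316 - 1/3*13) = -645*(591/1316 - 13/3) = -645*(-15335/3948) = 3297025/1316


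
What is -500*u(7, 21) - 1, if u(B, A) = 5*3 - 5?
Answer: -5001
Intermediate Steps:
u(B, A) = 10 (u(B, A) = 15 - 5 = 10)
-500*u(7, 21) - 1 = -500*10 - 1 = -5000 - 1 = -5001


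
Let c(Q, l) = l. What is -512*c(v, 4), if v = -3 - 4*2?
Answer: -2048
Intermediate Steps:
v = -11 (v = -3 - 8 = -11)
-512*c(v, 4) = -512*4 = -2048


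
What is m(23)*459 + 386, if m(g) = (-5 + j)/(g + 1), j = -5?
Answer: 779/4 ≈ 194.75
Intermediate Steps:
m(g) = -10/(1 + g) (m(g) = (-5 - 5)/(g + 1) = -10/(1 + g))
m(23)*459 + 386 = -10/(1 + 23)*459 + 386 = -10/24*459 + 386 = -10*1/24*459 + 386 = -5/12*459 + 386 = -765/4 + 386 = 779/4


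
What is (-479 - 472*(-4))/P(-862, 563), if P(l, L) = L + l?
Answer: -1409/299 ≈ -4.7124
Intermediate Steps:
(-479 - 472*(-4))/P(-862, 563) = (-479 - 472*(-4))/(563 - 862) = (-479 + 1888)/(-299) = 1409*(-1/299) = -1409/299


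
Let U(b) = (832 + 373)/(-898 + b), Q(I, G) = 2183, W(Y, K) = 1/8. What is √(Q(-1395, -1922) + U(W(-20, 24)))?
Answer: √112563708367/7183 ≈ 46.708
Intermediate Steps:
W(Y, K) = ⅛
U(b) = 1205/(-898 + b)
√(Q(-1395, -1922) + U(W(-20, 24))) = √(2183 + 1205/(-898 + ⅛)) = √(2183 + 1205/(-7183/8)) = √(2183 + 1205*(-8/7183)) = √(2183 - 9640/7183) = √(15670849/7183) = √112563708367/7183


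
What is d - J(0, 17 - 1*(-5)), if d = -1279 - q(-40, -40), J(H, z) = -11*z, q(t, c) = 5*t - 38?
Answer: -799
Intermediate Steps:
q(t, c) = -38 + 5*t
d = -1041 (d = -1279 - (-38 + 5*(-40)) = -1279 - (-38 - 200) = -1279 - 1*(-238) = -1279 + 238 = -1041)
d - J(0, 17 - 1*(-5)) = -1041 - (-11)*(17 - 1*(-5)) = -1041 - (-11)*(17 + 5) = -1041 - (-11)*22 = -1041 - 1*(-242) = -1041 + 242 = -799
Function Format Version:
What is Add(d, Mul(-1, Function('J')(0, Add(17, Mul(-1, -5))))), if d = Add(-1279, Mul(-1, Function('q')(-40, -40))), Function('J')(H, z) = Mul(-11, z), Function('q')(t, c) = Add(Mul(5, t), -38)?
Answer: -799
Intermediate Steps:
Function('q')(t, c) = Add(-38, Mul(5, t))
d = -1041 (d = Add(-1279, Mul(-1, Add(-38, Mul(5, -40)))) = Add(-1279, Mul(-1, Add(-38, -200))) = Add(-1279, Mul(-1, -238)) = Add(-1279, 238) = -1041)
Add(d, Mul(-1, Function('J')(0, Add(17, Mul(-1, -5))))) = Add(-1041, Mul(-1, Mul(-11, Add(17, Mul(-1, -5))))) = Add(-1041, Mul(-1, Mul(-11, Add(17, 5)))) = Add(-1041, Mul(-1, Mul(-11, 22))) = Add(-1041, Mul(-1, -242)) = Add(-1041, 242) = -799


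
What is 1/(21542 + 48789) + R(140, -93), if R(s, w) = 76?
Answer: 5345157/70331 ≈ 76.000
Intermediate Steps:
1/(21542 + 48789) + R(140, -93) = 1/(21542 + 48789) + 76 = 1/70331 + 76 = 5345157/70331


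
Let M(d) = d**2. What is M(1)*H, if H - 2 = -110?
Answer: -108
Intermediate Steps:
H = -108 (H = 2 - 110 = -108)
M(1)*H = 1**2*(-108) = 1*(-108) = -108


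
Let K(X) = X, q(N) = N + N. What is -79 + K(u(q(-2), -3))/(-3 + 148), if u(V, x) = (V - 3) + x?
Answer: -2293/29 ≈ -79.069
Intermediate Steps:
q(N) = 2*N
u(V, x) = -3 + V + x (u(V, x) = (-3 + V) + x = -3 + V + x)
-79 + K(u(q(-2), -3))/(-3 + 148) = -79 + (-3 + 2*(-2) - 3)/(-3 + 148) = -79 + (-3 - 4 - 3)/145 = -79 + (1/145)*(-10) = -79 - 2/29 = -2293/29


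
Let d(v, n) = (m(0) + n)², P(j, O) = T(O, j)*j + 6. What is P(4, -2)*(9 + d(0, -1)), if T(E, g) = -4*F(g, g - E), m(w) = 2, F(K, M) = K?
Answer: -580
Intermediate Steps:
T(E, g) = -4*g
P(j, O) = 6 - 4*j² (P(j, O) = (-4*j)*j + 6 = -4*j² + 6 = 6 - 4*j²)
d(v, n) = (2 + n)²
P(4, -2)*(9 + d(0, -1)) = (6 - 4*4²)*(9 + (2 - 1)²) = (6 - 4*16)*(9 + 1²) = (6 - 64)*(9 + 1) = -58*10 = -580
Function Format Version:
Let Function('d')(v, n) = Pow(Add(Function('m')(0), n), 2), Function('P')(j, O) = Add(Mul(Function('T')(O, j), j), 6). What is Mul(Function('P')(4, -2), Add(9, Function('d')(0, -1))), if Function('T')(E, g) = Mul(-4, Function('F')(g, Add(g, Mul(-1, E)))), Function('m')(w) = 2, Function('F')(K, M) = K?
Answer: -580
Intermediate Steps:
Function('T')(E, g) = Mul(-4, g)
Function('P')(j, O) = Add(6, Mul(-4, Pow(j, 2))) (Function('P')(j, O) = Add(Mul(Mul(-4, j), j), 6) = Add(Mul(-4, Pow(j, 2)), 6) = Add(6, Mul(-4, Pow(j, 2))))
Function('d')(v, n) = Pow(Add(2, n), 2)
Mul(Function('P')(4, -2), Add(9, Function('d')(0, -1))) = Mul(Add(6, Mul(-4, Pow(4, 2))), Add(9, Pow(Add(2, -1), 2))) = Mul(Add(6, Mul(-4, 16)), Add(9, Pow(1, 2))) = Mul(Add(6, -64), Add(9, 1)) = Mul(-58, 10) = -580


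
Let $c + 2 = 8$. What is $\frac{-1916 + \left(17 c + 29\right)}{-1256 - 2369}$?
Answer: $\frac{357}{725} \approx 0.49241$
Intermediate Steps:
$c = 6$ ($c = -2 + 8 = 6$)
$\frac{-1916 + \left(17 c + 29\right)}{-1256 - 2369} = \frac{-1916 + \left(17 \cdot 6 + 29\right)}{-1256 - 2369} = \frac{-1916 + \left(102 + 29\right)}{-3625} = \left(-1916 + 131\right) \left(- \frac{1}{3625}\right) = \left(-1785\right) \left(- \frac{1}{3625}\right) = \frac{357}{725}$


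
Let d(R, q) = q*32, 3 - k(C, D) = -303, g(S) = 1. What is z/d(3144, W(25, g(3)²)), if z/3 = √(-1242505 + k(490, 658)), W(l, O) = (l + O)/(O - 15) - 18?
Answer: -147*I*√25351/4448 ≈ -5.262*I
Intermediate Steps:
k(C, D) = 306 (k(C, D) = 3 - 1*(-303) = 3 + 303 = 306)
W(l, O) = -18 + (O + l)/(-15 + O) (W(l, O) = (O + l)/(-15 + O) - 18 = -18 + (O + l)/(-15 + O))
d(R, q) = 32*q
z = 21*I*√25351 (z = 3*√(-1242505 + 306) = 3*√(-1242199) = 3*(7*I*√25351) = 21*I*√25351 ≈ 3343.6*I)
z/d(3144, W(25, g(3)²)) = (21*I*√25351)/((32*((270 + 25 - 17*1²)/(-15 + 1²)))) = (21*I*√25351)/((32*((270 + 25 - 17*1)/(-15 + 1)))) = (21*I*√25351)/((32*((270 + 25 - 17)/(-14)))) = (21*I*√25351)/((32*(-1/14*278))) = (21*I*√25351)/((32*(-139/7))) = (21*I*√25351)/(-4448/7) = (21*I*√25351)*(-7/4448) = -147*I*√25351/4448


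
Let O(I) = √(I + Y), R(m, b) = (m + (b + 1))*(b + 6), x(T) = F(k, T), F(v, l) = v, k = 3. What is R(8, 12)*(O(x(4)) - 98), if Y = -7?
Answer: -37044 + 756*I ≈ -37044.0 + 756.0*I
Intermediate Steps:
x(T) = 3
R(m, b) = (6 + b)*(1 + b + m) (R(m, b) = (m + (1 + b))*(6 + b) = (1 + b + m)*(6 + b) = (6 + b)*(1 + b + m))
O(I) = √(-7 + I) (O(I) = √(I - 7) = √(-7 + I))
R(8, 12)*(O(x(4)) - 98) = (6 + 12² + 6*8 + 7*12 + 12*8)*(√(-7 + 3) - 98) = (6 + 144 + 48 + 84 + 96)*(√(-4) - 98) = 378*(2*I - 98) = 378*(-98 + 2*I) = -37044 + 756*I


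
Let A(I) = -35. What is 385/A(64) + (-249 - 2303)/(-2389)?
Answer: -23727/2389 ≈ -9.9318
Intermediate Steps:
385/A(64) + (-249 - 2303)/(-2389) = 385/(-35) + (-249 - 2303)/(-2389) = 385*(-1/35) - 2552*(-1/2389) = -11 + 2552/2389 = -23727/2389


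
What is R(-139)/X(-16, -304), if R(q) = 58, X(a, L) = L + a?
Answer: -29/160 ≈ -0.18125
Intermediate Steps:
R(-139)/X(-16, -304) = 58/(-304 - 16) = 58/(-320) = 58*(-1/320) = -29/160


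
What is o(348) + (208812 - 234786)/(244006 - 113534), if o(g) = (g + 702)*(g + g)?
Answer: 47674455813/65236 ≈ 7.3080e+5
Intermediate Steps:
o(g) = 2*g*(702 + g) (o(g) = (702 + g)*(2*g) = 2*g*(702 + g))
o(348) + (208812 - 234786)/(244006 - 113534) = 2*348*(702 + 348) + (208812 - 234786)/(244006 - 113534) = 2*348*1050 - 25974/130472 = 730800 - 25974*1/130472 = 730800 - 12987/65236 = 47674455813/65236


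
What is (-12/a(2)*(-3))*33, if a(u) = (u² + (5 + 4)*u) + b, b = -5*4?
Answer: 594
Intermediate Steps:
b = -20
a(u) = -20 + u² + 9*u (a(u) = (u² + (5 + 4)*u) - 20 = (u² + 9*u) - 20 = -20 + u² + 9*u)
(-12/a(2)*(-3))*33 = (-12/(-20 + 2² + 9*2)*(-3))*33 = (-12/(-20 + 4 + 18)*(-3))*33 = (-12/2*(-3))*33 = (-12*½*(-3))*33 = -6*(-3)*33 = 18*33 = 594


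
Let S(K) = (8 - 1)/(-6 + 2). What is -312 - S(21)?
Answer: -1241/4 ≈ -310.25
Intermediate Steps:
S(K) = -7/4 (S(K) = 7/(-4) = 7*(-¼) = -7/4)
-312 - S(21) = -312 - 1*(-7/4) = -312 + 7/4 = -1241/4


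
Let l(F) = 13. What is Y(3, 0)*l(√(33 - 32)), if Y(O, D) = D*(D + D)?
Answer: 0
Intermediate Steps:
Y(O, D) = 2*D² (Y(O, D) = D*(2*D) = 2*D²)
Y(3, 0)*l(√(33 - 32)) = (2*0²)*13 = (2*0)*13 = 0*13 = 0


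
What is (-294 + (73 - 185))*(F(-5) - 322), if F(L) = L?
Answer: 132762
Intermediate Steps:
(-294 + (73 - 185))*(F(-5) - 322) = (-294 + (73 - 185))*(-5 - 322) = (-294 - 112)*(-327) = -406*(-327) = 132762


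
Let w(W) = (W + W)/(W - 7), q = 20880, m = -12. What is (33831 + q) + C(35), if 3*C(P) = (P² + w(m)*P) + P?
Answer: 1047769/19 ≈ 55146.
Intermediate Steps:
w(W) = 2*W/(-7 + W) (w(W) = (2*W)/(-7 + W) = 2*W/(-7 + W))
C(P) = P²/3 + 43*P/57 (C(P) = ((P² + (2*(-12)/(-7 - 12))*P) + P)/3 = ((P² + (2*(-12)/(-19))*P) + P)/3 = ((P² + (2*(-12)*(-1/19))*P) + P)/3 = ((P² + 24*P/19) + P)/3 = (P² + 43*P/19)/3 = P²/3 + 43*P/57)
(33831 + q) + C(35) = (33831 + 20880) + (1/57)*35*(43 + 19*35) = 54711 + (1/57)*35*(43 + 665) = 54711 + (1/57)*35*708 = 54711 + 8260/19 = 1047769/19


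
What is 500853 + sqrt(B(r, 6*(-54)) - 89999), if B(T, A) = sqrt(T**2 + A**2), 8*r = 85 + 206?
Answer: 500853 + sqrt(-1439984 + 6*sqrt(755905))/4 ≈ 5.0085e+5 + 299.45*I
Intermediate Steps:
r = 291/8 (r = (85 + 206)/8 = (1/8)*291 = 291/8 ≈ 36.375)
B(T, A) = sqrt(A**2 + T**2)
500853 + sqrt(B(r, 6*(-54)) - 89999) = 500853 + sqrt(sqrt((6*(-54))**2 + (291/8)**2) - 89999) = 500853 + sqrt(sqrt((-324)**2 + 84681/64) - 89999) = 500853 + sqrt(sqrt(104976 + 84681/64) - 89999) = 500853 + sqrt(sqrt(6803145/64) - 89999) = 500853 + sqrt(3*sqrt(755905)/8 - 89999) = 500853 + sqrt(-89999 + 3*sqrt(755905)/8)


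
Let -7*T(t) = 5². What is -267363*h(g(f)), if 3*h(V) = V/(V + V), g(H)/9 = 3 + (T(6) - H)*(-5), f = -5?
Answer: -89121/2 ≈ -44561.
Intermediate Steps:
T(t) = -25/7 (T(t) = -⅐*5² = -⅐*25 = -25/7)
g(H) = 1314/7 + 45*H (g(H) = 9*(3 + (-25/7 - H)*(-5)) = 9*(3 + (125/7 + 5*H)) = 9*(146/7 + 5*H) = 1314/7 + 45*H)
h(V) = ⅙ (h(V) = (V/(V + V))/3 = (V/((2*V)))/3 = (V*(1/(2*V)))/3 = (⅓)*(½) = ⅙)
-267363*h(g(f)) = -267363*⅙ = -89121/2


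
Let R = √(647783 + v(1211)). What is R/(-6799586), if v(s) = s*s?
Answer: -8*√8259/3399793 ≈ -0.00021385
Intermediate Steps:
v(s) = s²
R = 16*√8259 (R = √(647783 + 1211²) = √(647783 + 1466521) = √2114304 = 16*√8259 ≈ 1454.1)
R/(-6799586) = (16*√8259)/(-6799586) = (16*√8259)*(-1/6799586) = -8*√8259/3399793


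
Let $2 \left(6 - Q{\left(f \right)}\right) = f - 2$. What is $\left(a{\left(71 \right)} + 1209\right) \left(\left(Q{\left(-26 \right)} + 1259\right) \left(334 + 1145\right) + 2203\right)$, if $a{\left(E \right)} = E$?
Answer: $2424120320$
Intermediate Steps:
$Q{\left(f \right)} = 7 - \frac{f}{2}$ ($Q{\left(f \right)} = 6 - \frac{f - 2}{2} = 6 - \frac{-2 + f}{2} = 6 - \left(-1 + \frac{f}{2}\right) = 7 - \frac{f}{2}$)
$\left(a{\left(71 \right)} + 1209\right) \left(\left(Q{\left(-26 \right)} + 1259\right) \left(334 + 1145\right) + 2203\right) = \left(71 + 1209\right) \left(\left(\left(7 - -13\right) + 1259\right) \left(334 + 1145\right) + 2203\right) = 1280 \left(\left(\left(7 + 13\right) + 1259\right) 1479 + 2203\right) = 1280 \left(\left(20 + 1259\right) 1479 + 2203\right) = 1280 \left(1279 \cdot 1479 + 2203\right) = 1280 \left(1891641 + 2203\right) = 1280 \cdot 1893844 = 2424120320$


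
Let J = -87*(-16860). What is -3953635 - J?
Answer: -5420455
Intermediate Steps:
J = 1466820
-3953635 - J = -3953635 - 1*1466820 = -3953635 - 1466820 = -5420455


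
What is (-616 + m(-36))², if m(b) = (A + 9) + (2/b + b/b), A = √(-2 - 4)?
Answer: 119004337/324 - 10909*I*√6/9 ≈ 3.673e+5 - 2969.1*I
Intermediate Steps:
A = I*√6 (A = √(-6) = I*√6 ≈ 2.4495*I)
m(b) = 10 + 2/b + I*√6 (m(b) = (I*√6 + 9) + (2/b + b/b) = (9 + I*√6) + (2/b + 1) = (9 + I*√6) + (1 + 2/b) = 10 + 2/b + I*√6)
(-616 + m(-36))² = (-616 + (10 + 2/(-36) + I*√6))² = (-616 + (10 + 2*(-1/36) + I*√6))² = (-616 + (10 - 1/18 + I*√6))² = (-616 + (179/18 + I*√6))² = (-10909/18 + I*√6)²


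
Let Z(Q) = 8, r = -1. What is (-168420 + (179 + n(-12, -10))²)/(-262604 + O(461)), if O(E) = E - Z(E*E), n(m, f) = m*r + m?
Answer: 136379/262151 ≈ 0.52023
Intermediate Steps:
n(m, f) = 0 (n(m, f) = m*(-1) + m = -m + m = 0)
O(E) = -8 + E (O(E) = E - 1*8 = E - 8 = -8 + E)
(-168420 + (179 + n(-12, -10))²)/(-262604 + O(461)) = (-168420 + (179 + 0)²)/(-262604 + (-8 + 461)) = (-168420 + 179²)/(-262604 + 453) = (-168420 + 32041)/(-262151) = -136379*(-1/262151) = 136379/262151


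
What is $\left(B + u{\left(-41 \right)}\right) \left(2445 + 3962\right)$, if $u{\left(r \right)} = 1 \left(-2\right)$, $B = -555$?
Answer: $-3568699$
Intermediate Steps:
$u{\left(r \right)} = -2$
$\left(B + u{\left(-41 \right)}\right) \left(2445 + 3962\right) = \left(-555 - 2\right) \left(2445 + 3962\right) = \left(-557\right) 6407 = -3568699$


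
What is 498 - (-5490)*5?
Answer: 27948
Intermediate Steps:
498 - (-5490)*5 = 498 - 366*(-75) = 498 + 27450 = 27948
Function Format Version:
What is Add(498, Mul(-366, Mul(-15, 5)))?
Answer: 27948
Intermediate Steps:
Add(498, Mul(-366, Mul(-15, 5))) = Add(498, Mul(-366, -75)) = Add(498, 27450) = 27948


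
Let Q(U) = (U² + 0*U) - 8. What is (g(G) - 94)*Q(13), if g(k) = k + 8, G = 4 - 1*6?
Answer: -14168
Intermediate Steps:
G = -2 (G = 4 - 6 = -2)
g(k) = 8 + k
Q(U) = -8 + U² (Q(U) = (U² + 0) - 8 = U² - 8 = -8 + U²)
(g(G) - 94)*Q(13) = ((8 - 2) - 94)*(-8 + 13²) = (6 - 94)*(-8 + 169) = -88*161 = -14168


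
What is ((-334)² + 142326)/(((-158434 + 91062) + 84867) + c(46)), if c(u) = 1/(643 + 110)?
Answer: 95586573/6586868 ≈ 14.512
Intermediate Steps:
c(u) = 1/753
((-334)² + 142326)/(((-158434 + 91062) + 84867) + c(46)) = ((-334)² + 142326)/(((-158434 + 91062) + 84867) + 1/753) = (111556 + 142326)/((-67372 + 84867) + 1/753) = 253882/(17495 + 1/753) = 253882/(13173736/753) = 253882*(753/13173736) = 95586573/6586868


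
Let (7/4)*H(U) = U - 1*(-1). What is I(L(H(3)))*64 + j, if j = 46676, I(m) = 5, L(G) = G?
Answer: 46996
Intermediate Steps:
H(U) = 4/7 + 4*U/7 (H(U) = 4*(U - 1*(-1))/7 = 4*(U + 1)/7 = 4*(1 + U)/7 = 4/7 + 4*U/7)
I(L(H(3)))*64 + j = 5*64 + 46676 = 320 + 46676 = 46996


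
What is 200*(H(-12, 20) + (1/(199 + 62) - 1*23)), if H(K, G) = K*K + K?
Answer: 5690000/261 ≈ 21801.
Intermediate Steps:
H(K, G) = K + K**2 (H(K, G) = K**2 + K = K + K**2)
200*(H(-12, 20) + (1/(199 + 62) - 1*23)) = 200*(-12*(1 - 12) + (1/(199 + 62) - 1*23)) = 200*(-12*(-11) + (1/261 - 23)) = 200*(132 + (1/261 - 23)) = 200*(132 - 6002/261) = 200*(28450/261) = 5690000/261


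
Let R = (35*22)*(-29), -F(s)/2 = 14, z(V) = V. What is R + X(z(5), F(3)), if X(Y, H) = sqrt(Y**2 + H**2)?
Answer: -22330 + sqrt(809) ≈ -22302.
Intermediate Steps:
F(s) = -28 (F(s) = -2*14 = -28)
R = -22330 (R = 770*(-29) = -22330)
X(Y, H) = sqrt(H**2 + Y**2)
R + X(z(5), F(3)) = -22330 + sqrt((-28)**2 + 5**2) = -22330 + sqrt(784 + 25) = -22330 + sqrt(809)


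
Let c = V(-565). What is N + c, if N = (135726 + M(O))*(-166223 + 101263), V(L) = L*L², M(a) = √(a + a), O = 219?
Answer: -8997123085 - 64960*√438 ≈ -8.9985e+9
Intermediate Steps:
M(a) = √2*√a (M(a) = √(2*a) = √2*√a)
V(L) = L³
N = -8816760960 - 64960*√438 (N = (135726 + √2*√219)*(-166223 + 101263) = (135726 + √438)*(-64960) = -8816760960 - 64960*√438 ≈ -8.8181e+9)
c = -180362125 (c = (-565)³ = -180362125)
N + c = (-8816760960 - 64960*√438) - 180362125 = -8997123085 - 64960*√438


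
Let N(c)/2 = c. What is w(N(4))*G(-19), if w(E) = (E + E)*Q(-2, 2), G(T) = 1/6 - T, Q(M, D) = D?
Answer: 1840/3 ≈ 613.33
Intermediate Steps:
N(c) = 2*c
G(T) = ⅙ - T
w(E) = 4*E (w(E) = (E + E)*2 = (2*E)*2 = 4*E)
w(N(4))*G(-19) = (4*(2*4))*(⅙ - 1*(-19)) = (4*8)*(⅙ + 19) = 32*(115/6) = 1840/3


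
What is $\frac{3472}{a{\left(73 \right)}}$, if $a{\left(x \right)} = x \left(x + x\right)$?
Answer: $\frac{1736}{5329} \approx 0.32576$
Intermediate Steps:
$a{\left(x \right)} = 2 x^{2}$ ($a{\left(x \right)} = x 2 x = 2 x^{2}$)
$\frac{3472}{a{\left(73 \right)}} = \frac{3472}{2 \cdot 73^{2}} = \frac{3472}{2 \cdot 5329} = \frac{3472}{10658} = 3472 \cdot \frac{1}{10658} = \frac{1736}{5329}$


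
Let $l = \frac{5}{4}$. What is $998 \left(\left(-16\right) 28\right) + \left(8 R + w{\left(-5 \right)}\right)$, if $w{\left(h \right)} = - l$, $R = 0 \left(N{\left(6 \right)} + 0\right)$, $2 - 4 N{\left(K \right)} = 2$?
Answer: $- \frac{1788421}{4} \approx -4.4711 \cdot 10^{5}$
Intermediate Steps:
$N{\left(K \right)} = 0$ ($N{\left(K \right)} = \frac{1}{2} - \frac{1}{2} = 0$)
$l = \frac{5}{4}$ ($l = 5 \cdot \frac{1}{4} = \frac{5}{4} \approx 1.25$)
$R = 0$ ($R = 0 \left(0 + 0\right) = 0 \cdot 0 = 0$)
$w{\left(h \right)} = - \frac{5}{4}$ ($w{\left(h \right)} = \left(-1\right) \frac{5}{4} = - \frac{5}{4}$)
$998 \left(\left(-16\right) 28\right) + \left(8 R + w{\left(-5 \right)}\right) = 998 \left(\left(-16\right) 28\right) + \left(8 \cdot 0 - \frac{5}{4}\right) = 998 \left(-448\right) + \left(0 - \frac{5}{4}\right) = -447104 - \frac{5}{4} = - \frac{1788421}{4}$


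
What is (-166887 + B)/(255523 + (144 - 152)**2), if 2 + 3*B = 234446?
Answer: -88739/255587 ≈ -0.34720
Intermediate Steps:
B = 78148 (B = -2/3 + (1/3)*234446 = -2/3 + 234446/3 = 78148)
(-166887 + B)/(255523 + (144 - 152)**2) = (-166887 + 78148)/(255523 + (144 - 152)**2) = -88739/(255523 + (-8)**2) = -88739/(255523 + 64) = -88739/255587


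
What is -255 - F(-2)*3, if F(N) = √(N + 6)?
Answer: -261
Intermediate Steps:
F(N) = √(6 + N)
-255 - F(-2)*3 = -255 - √(6 - 2)*3 = -255 - √4*3 = -255 - 2*3 = -255 - 6 = -261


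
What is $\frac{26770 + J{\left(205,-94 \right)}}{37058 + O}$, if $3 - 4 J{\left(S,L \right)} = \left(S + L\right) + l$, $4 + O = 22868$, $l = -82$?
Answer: $\frac{53527}{119844} \approx 0.44664$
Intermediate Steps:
$O = 22864$ ($O = -4 + 22868 = 22864$)
$J{\left(S,L \right)} = \frac{85}{4} - \frac{L}{4} - \frac{S}{4}$ ($J{\left(S,L \right)} = \frac{3}{4} - \frac{\left(S + L\right) - 82}{4} = \frac{3}{4} - \frac{\left(L + S\right) - 82}{4} = \frac{3}{4} - \frac{-82 + L + S}{4} = \frac{3}{4} - \left(- \frac{41}{2} + \frac{L}{4} + \frac{S}{4}\right) = \frac{85}{4} - \frac{L}{4} - \frac{S}{4}$)
$\frac{26770 + J{\left(205,-94 \right)}}{37058 + O} = \frac{26770 - \frac{13}{2}}{37058 + 22864} = \frac{26770 + \left(\frac{85}{4} + \frac{47}{2} - \frac{205}{4}\right)}{59922} = \left(26770 - \frac{13}{2}\right) \frac{1}{59922} = \frac{53527}{2} \cdot \frac{1}{59922} = \frac{53527}{119844}$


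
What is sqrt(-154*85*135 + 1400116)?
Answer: I*sqrt(367034) ≈ 605.83*I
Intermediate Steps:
sqrt(-154*85*135 + 1400116) = sqrt(-13090*135 + 1400116) = sqrt(-1767150 + 1400116) = sqrt(-367034) = I*sqrt(367034)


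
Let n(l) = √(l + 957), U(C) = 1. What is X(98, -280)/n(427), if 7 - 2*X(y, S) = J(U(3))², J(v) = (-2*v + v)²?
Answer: 3*√346/692 ≈ 0.080641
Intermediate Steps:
J(v) = v² (J(v) = (-v)² = v²)
X(y, S) = 3 (X(y, S) = 7/2 - (1²)²/2 = 7/2 - ½*1² = 7/2 - ½*1 = 7/2 - ½ = 3)
n(l) = √(957 + l)
X(98, -280)/n(427) = 3/(√(957 + 427)) = 3/(√1384) = 3/((2*√346)) = 3*(√346/692) = 3*√346/692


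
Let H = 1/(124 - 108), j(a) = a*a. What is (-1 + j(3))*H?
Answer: 1/2 ≈ 0.50000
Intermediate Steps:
j(a) = a**2
H = 1/16 ≈ 0.062500
(-1 + j(3))*H = (-1 + 3**2)*(1/16) = (-1 + 9)*(1/16) = 8*(1/16) = 1/2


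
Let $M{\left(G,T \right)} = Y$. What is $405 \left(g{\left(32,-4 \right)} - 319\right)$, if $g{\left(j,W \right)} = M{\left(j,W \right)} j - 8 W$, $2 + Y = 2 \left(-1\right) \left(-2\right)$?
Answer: $-90315$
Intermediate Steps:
$Y = 2$ ($Y = -2 + 2 \left(-1\right) \left(-2\right) = -2 - -4 = -2 + 4 = 2$)
$M{\left(G,T \right)} = 2$
$g{\left(j,W \right)} = - 8 W + 2 j$ ($g{\left(j,W \right)} = 2 j - 8 W = - 8 W + 2 j$)
$405 \left(g{\left(32,-4 \right)} - 319\right) = 405 \left(\left(\left(-8\right) \left(-4\right) + 2 \cdot 32\right) - 319\right) = 405 \left(\left(32 + 64\right) - 319\right) = 405 \left(96 - 319\right) = 405 \left(-223\right) = -90315$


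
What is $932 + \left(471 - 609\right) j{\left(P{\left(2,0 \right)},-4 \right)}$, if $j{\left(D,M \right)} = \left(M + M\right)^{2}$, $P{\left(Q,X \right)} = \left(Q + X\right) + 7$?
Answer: $-7900$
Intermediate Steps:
$P{\left(Q,X \right)} = 7 + Q + X$
$j{\left(D,M \right)} = 4 M^{2}$ ($j{\left(D,M \right)} = \left(2 M\right)^{2} = 4 M^{2}$)
$932 + \left(471 - 609\right) j{\left(P{\left(2,0 \right)},-4 \right)} = 932 + \left(471 - 609\right) 4 \left(-4\right)^{2} = 932 - 138 \cdot 4 \cdot 16 = 932 - 8832 = -7900$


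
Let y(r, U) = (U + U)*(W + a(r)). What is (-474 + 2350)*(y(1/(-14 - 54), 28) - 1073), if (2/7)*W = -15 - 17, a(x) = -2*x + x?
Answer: -234220476/17 ≈ -1.3778e+7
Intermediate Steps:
a(x) = -x
W = -112 (W = 7*(-15 - 17)/2 = (7/2)*(-32) = -112)
y(r, U) = 2*U*(-112 - r) (y(r, U) = (U + U)*(-112 - r) = (2*U)*(-112 - r) = 2*U*(-112 - r))
(-474 + 2350)*(y(1/(-14 - 54), 28) - 1073) = (-474 + 2350)*(-2*28*(112 + 1/(-14 - 54)) - 1073) = 1876*(-2*28*(112 + 1/(-68)) - 1073) = 1876*(-2*28*(112 - 1/68) - 1073) = 1876*(-2*28*7615/68 - 1073) = 1876*(-106610/17 - 1073) = 1876*(-124851/17) = -234220476/17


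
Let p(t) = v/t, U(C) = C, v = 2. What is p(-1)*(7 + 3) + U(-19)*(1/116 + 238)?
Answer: -526891/116 ≈ -4542.2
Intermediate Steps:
p(t) = 2/t
p(-1)*(7 + 3) + U(-19)*(1/116 + 238) = (2/(-1))*(7 + 3) - 19*(1/116 + 238) = (2*(-1))*10 - 19*(1/116 + 238) = -2*10 - 19*27609/116 = -20 - 524571/116 = -526891/116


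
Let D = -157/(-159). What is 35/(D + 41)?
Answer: 5565/6676 ≈ 0.83358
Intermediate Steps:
D = 157/159 (D = -157*(-1/159) = 157/159 ≈ 0.98742)
35/(D + 41) = 35/(157/159 + 41) = 35/(6676/159) = 35*(159/6676) = 5565/6676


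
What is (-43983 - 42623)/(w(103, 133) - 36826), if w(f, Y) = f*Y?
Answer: 6662/1779 ≈ 3.7448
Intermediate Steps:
w(f, Y) = Y*f
(-43983 - 42623)/(w(103, 133) - 36826) = (-43983 - 42623)/(133*103 - 36826) = -86606/(13699 - 36826) = -86606/(-23127) = -86606*(-1/23127) = 6662/1779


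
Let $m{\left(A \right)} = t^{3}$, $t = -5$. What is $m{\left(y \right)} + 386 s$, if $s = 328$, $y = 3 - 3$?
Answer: $126483$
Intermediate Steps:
$y = 0$
$m{\left(A \right)} = -125$ ($m{\left(A \right)} = \left(-5\right)^{3} = -125$)
$m{\left(y \right)} + 386 s = -125 + 386 \cdot 328 = -125 + 126608 = 126483$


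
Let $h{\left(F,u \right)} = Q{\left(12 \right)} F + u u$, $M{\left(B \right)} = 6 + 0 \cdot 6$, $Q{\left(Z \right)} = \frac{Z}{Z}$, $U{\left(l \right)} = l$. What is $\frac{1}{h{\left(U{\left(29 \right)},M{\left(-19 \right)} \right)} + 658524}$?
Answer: $\frac{1}{658589} \approx 1.5184 \cdot 10^{-6}$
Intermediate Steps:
$Q{\left(Z \right)} = 1$
$M{\left(B \right)} = 6$ ($M{\left(B \right)} = 6 + 0 = 6$)
$h{\left(F,u \right)} = F + u^{2}$ ($h{\left(F,u \right)} = 1 F + u u = F + u^{2}$)
$\frac{1}{h{\left(U{\left(29 \right)},M{\left(-19 \right)} \right)} + 658524} = \frac{1}{\left(29 + 6^{2}\right) + 658524} = \frac{1}{\left(29 + 36\right) + 658524} = \frac{1}{65 + 658524} = \frac{1}{658589}$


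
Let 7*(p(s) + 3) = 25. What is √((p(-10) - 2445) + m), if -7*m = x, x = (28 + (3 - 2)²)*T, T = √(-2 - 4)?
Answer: √(-119777 - 203*I*√6)/7 ≈ 0.10263 - 49.441*I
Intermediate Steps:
p(s) = 4/7 (p(s) = -3 + (⅐)*25 = -3 + 25/7 = 4/7)
T = I*√6 (T = √(-6) = I*√6 ≈ 2.4495*I)
x = 29*I*√6 (x = (28 + (3 - 2)²)*(I*√6) = (28 + 1²)*(I*√6) = (28 + 1)*(I*√6) = 29*(I*√6) = 29*I*√6 ≈ 71.035*I)
m = -29*I*√6/7 ≈ -10.148*I
√((p(-10) - 2445) + m) = √((4/7 - 2445) - 29*I*√6/7) = √(-17111/7 - 29*I*√6/7)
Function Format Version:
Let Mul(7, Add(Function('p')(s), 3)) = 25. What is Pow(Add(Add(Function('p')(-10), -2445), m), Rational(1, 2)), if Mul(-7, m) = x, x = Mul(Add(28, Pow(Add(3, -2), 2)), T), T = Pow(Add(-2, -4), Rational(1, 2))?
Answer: Mul(Rational(1, 7), Pow(Add(-119777, Mul(-203, I, Pow(6, Rational(1, 2)))), Rational(1, 2))) ≈ Add(0.10263, Mul(-49.441, I))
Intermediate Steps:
Function('p')(s) = Rational(4, 7) (Function('p')(s) = Add(-3, Mul(Rational(1, 7), 25)) = Add(-3, Rational(25, 7)) = Rational(4, 7))
T = Mul(I, Pow(6, Rational(1, 2))) (T = Pow(-6, Rational(1, 2)) = Mul(I, Pow(6, Rational(1, 2))) ≈ Mul(2.4495, I))
x = Mul(29, I, Pow(6, Rational(1, 2))) (x = Mul(Add(28, Pow(Add(3, -2), 2)), Mul(I, Pow(6, Rational(1, 2)))) = Mul(Add(28, Pow(1, 2)), Mul(I, Pow(6, Rational(1, 2)))) = Mul(Add(28, 1), Mul(I, Pow(6, Rational(1, 2)))) = Mul(29, Mul(I, Pow(6, Rational(1, 2)))) = Mul(29, I, Pow(6, Rational(1, 2))) ≈ Mul(71.035, I))
m = Mul(Rational(-29, 7), I, Pow(6, Rational(1, 2))) (m = Mul(Rational(-1, 7), Mul(29, I, Pow(6, Rational(1, 2)))) = Mul(Rational(-29, 7), I, Pow(6, Rational(1, 2))) ≈ Mul(-10.148, I))
Pow(Add(Add(Function('p')(-10), -2445), m), Rational(1, 2)) = Pow(Add(Add(Rational(4, 7), -2445), Mul(Rational(-29, 7), I, Pow(6, Rational(1, 2)))), Rational(1, 2)) = Pow(Add(Rational(-17111, 7), Mul(Rational(-29, 7), I, Pow(6, Rational(1, 2)))), Rational(1, 2))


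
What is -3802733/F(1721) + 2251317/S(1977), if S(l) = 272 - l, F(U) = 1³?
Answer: -6485911082/1705 ≈ -3.8041e+6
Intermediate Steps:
F(U) = 1
-3802733/F(1721) + 2251317/S(1977) = -3802733/1 + 2251317/(272 - 1*1977) = -3802733*1 + 2251317/(272 - 1977) = -3802733 + 2251317/(-1705) = -3802733 + 2251317*(-1/1705) = -3802733 - 2251317/1705 = -6485911082/1705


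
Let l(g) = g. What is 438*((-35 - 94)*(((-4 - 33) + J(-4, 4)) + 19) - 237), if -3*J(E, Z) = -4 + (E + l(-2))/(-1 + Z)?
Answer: 800226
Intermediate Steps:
J(E, Z) = 4/3 - (-2 + E)/(3*(-1 + Z)) (J(E, Z) = -(-4 + (E - 2)/(-1 + Z))/3 = -(-4 + (-2 + E)/(-1 + Z))/3 = 4/3 - (-2 + E)/(3*(-1 + Z)))
438*((-35 - 94)*(((-4 - 33) + J(-4, 4)) + 19) - 237) = 438*((-35 - 94)*(((-4 - 33) + (-2 - 1*(-4) + 4*4)/(3*(-1 + 4))) + 19) - 237) = 438*(-129*((-37 + (1/3)*(-2 + 4 + 16)/3) + 19) - 237) = 438*(-129*((-37 + (1/3)*(1/3)*18) + 19) - 237) = 438*(-129*((-37 + 2) + 19) - 237) = 438*(-129*(-35 + 19) - 237) = 438*(-129*(-16) - 237) = 438*(2064 - 237) = 438*1827 = 800226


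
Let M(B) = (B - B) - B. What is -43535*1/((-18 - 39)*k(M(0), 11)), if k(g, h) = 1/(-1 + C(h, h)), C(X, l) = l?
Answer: 435350/57 ≈ 7637.7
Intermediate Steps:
M(B) = -B (M(B) = 0 - B = -B)
k(g, h) = 1/(-1 + h)
-43535*1/((-18 - 39)*k(M(0), 11)) = -43535*(-1 + 11)/(-18 - 39) = -43535/((-57/10)) = -43535/((-57*1/10)) = -43535/(-57/10) = -43535*(-10/57) = 435350/57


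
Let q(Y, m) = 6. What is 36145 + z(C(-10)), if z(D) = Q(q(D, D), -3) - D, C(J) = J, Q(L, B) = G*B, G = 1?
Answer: 36152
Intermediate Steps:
Q(L, B) = B (Q(L, B) = 1*B = B)
z(D) = -3 - D
36145 + z(C(-10)) = 36145 + (-3 - 1*(-10)) = 36145 + (-3 + 10) = 36145 + 7 = 36152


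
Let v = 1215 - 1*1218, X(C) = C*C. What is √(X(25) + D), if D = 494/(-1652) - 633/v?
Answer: √570178714/826 ≈ 28.909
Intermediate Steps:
X(C) = C²
v = -3 (v = 1215 - 1218 = -3)
D = 174039/826 (D = 494/(-1652) - 633/(-3) = 494*(-1/1652) - 633*(-⅓) = -247/826 + 211 = 174039/826 ≈ 210.70)
√(X(25) + D) = √(25² + 174039/826) = √(625 + 174039/826) = √(690289/826) = √570178714/826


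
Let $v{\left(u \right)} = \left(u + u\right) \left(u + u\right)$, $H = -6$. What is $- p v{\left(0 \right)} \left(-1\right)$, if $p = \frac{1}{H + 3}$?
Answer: $0$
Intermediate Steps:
$v{\left(u \right)} = 4 u^{2}$ ($v{\left(u \right)} = 2 u 2 u = 4 u^{2}$)
$p = - \frac{1}{3}$ ($p = \frac{1}{-6 + 3} = \frac{1}{-3} = - \frac{1}{3} \approx -0.33333$)
$- p v{\left(0 \right)} \left(-1\right) = - - \frac{4 \cdot 0^{2}}{3} \left(-1\right) = - - \frac{4 \cdot 0}{3} \left(-1\right) = - \left(- \frac{1}{3}\right) 0 \left(-1\right) = - 0 \left(-1\right) = \left(-1\right) 0 = 0$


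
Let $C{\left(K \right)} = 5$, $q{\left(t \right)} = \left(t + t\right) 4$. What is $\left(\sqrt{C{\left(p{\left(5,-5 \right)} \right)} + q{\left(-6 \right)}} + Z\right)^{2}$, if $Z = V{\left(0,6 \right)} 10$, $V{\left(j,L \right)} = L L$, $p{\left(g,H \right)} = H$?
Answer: $\left(360 + i \sqrt{43}\right)^{2} \approx 1.2956 \cdot 10^{5} + 4721.4 i$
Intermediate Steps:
$q{\left(t \right)} = 8 t$ ($q{\left(t \right)} = 2 t 4 = 8 t$)
$V{\left(j,L \right)} = L^{2}$
$Z = 360$ ($Z = 6^{2} \cdot 10 = 36 \cdot 10 = 360$)
$\left(\sqrt{C{\left(p{\left(5,-5 \right)} \right)} + q{\left(-6 \right)}} + Z\right)^{2} = \left(\sqrt{5 + 8 \left(-6\right)} + 360\right)^{2} = \left(\sqrt{5 - 48} + 360\right)^{2} = \left(\sqrt{-43} + 360\right)^{2} = \left(i \sqrt{43} + 360\right)^{2} = \left(360 + i \sqrt{43}\right)^{2}$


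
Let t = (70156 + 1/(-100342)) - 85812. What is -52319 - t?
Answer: -3678838745/100342 ≈ -36663.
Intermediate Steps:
t = -1570954353/100342 (t = (70156 - 1/100342) - 85812 = 7039593351/100342 - 85812 = -1570954353/100342 ≈ -15656.)
-52319 - t = -52319 - 1*(-1570954353/100342) = -52319 + 1570954353/100342 = -3678838745/100342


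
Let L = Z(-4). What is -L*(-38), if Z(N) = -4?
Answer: -152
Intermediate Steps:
L = -4
-L*(-38) = -1*(-4)*(-38) = 4*(-38) = -152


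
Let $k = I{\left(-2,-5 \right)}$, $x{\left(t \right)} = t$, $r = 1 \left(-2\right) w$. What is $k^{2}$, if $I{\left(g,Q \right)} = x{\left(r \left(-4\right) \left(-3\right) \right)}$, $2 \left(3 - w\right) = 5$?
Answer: $144$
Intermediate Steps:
$w = \frac{1}{2}$ ($w = 3 - \frac{5}{2} = \frac{1}{2} \approx 0.5$)
$r = -1$ ($r = 1 \left(-2\right) \frac{1}{2} = \left(-2\right) \frac{1}{2} = -1$)
$I{\left(g,Q \right)} = -12$ ($I{\left(g,Q \right)} = \left(-1\right) \left(-4\right) \left(-3\right) = 4 \left(-3\right) = -12$)
$k = -12$
$k^{2} = \left(-12\right)^{2} = 144$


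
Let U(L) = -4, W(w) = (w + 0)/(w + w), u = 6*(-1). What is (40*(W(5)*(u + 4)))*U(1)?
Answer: 160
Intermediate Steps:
u = -6
W(w) = ½ (W(w) = w/((2*w)) = w*(1/(2*w)) = ½)
(40*(W(5)*(u + 4)))*U(1) = (40*((-6 + 4)/2))*(-4) = (40*((½)*(-2)))*(-4) = (40*(-1))*(-4) = -40*(-4) = 160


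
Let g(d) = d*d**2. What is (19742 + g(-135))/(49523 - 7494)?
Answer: -187741/3233 ≈ -58.070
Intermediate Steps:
g(d) = d**3
(19742 + g(-135))/(49523 - 7494) = (19742 + (-135)**3)/(49523 - 7494) = (19742 - 2460375)/42029 = -2440633*1/42029 = -187741/3233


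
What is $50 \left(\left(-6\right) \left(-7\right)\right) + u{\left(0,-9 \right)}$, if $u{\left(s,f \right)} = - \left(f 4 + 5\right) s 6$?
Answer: $2100$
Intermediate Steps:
$u{\left(s,f \right)} = - 6 s \left(5 + 4 f\right)$ ($u{\left(s,f \right)} = - \left(4 f + 5\right) s 6 = - \left(5 + 4 f\right) s 6 = - s \left(5 + 4 f\right) 6 = - 6 s \left(5 + 4 f\right)$)
$50 \left(\left(-6\right) \left(-7\right)\right) + u{\left(0,-9 \right)} = 50 \left(\left(-6\right) \left(-7\right)\right) - 0 \left(5 + 4 \left(-9\right)\right) = 50 \cdot 42 - 0 \left(5 - 36\right) = 2100 - 0 \left(-31\right) = 2100 + 0 = 2100$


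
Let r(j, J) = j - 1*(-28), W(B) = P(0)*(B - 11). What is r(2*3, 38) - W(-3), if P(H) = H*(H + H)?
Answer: 34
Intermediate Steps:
P(H) = 2*H**2 (P(H) = H*(2*H) = 2*H**2)
W(B) = 0 (W(B) = (2*0**2)*(B - 11) = (2*0)*(-11 + B) = 0*(-11 + B) = 0)
r(j, J) = 28 + j (r(j, J) = j + 28 = 28 + j)
r(2*3, 38) - W(-3) = (28 + 2*3) - 1*0 = (28 + 6) + 0 = 34 + 0 = 34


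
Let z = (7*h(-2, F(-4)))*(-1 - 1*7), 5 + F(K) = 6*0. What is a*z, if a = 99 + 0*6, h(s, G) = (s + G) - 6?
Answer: 72072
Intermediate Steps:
F(K) = -5 (F(K) = -5 + 6*0 = -5 + 0 = -5)
h(s, G) = -6 + G + s (h(s, G) = (G + s) - 6 = -6 + G + s)
z = 728 (z = (7*(-6 - 5 - 2))*(-1 - 1*7) = (7*(-13))*(-1 - 7) = -91*(-8) = 728)
a = 99 (a = 99 + 0 = 99)
a*z = 99*728 = 72072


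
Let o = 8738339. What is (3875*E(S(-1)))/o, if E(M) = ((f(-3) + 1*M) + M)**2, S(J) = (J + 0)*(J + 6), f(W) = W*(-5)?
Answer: 96875/8738339 ≈ 0.011086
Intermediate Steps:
f(W) = -5*W
S(J) = J*(6 + J)
E(M) = (15 + 2*M)**2 (E(M) = ((-5*(-3) + 1*M) + M)**2 = ((15 + M) + M)**2 = (15 + 2*M)**2)
(3875*E(S(-1)))/o = (3875*(15 + 2*(-(6 - 1)))**2)/8738339 = (3875*(15 + 2*(-1*5))**2)*(1/8738339) = (3875*(15 + 2*(-5))**2)*(1/8738339) = (3875*(15 - 10)**2)*(1/8738339) = (3875*5**2)*(1/8738339) = (3875*25)*(1/8738339) = 96875*(1/8738339) = 96875/8738339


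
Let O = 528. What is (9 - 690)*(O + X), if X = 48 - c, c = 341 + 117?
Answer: -80358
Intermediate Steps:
c = 458
X = -410 (X = 48 - 1*458 = 48 - 458 = -410)
(9 - 690)*(O + X) = (9 - 690)*(528 - 410) = -681*118 = -80358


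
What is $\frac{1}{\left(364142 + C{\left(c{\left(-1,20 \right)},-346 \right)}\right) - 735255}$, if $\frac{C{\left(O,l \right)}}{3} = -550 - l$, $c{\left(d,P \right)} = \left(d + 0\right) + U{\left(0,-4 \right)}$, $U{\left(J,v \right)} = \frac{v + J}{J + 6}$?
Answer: $- \frac{1}{371725} \approx -2.6902 \cdot 10^{-6}$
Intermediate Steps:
$U{\left(J,v \right)} = \frac{J + v}{6 + J}$
$c{\left(d,P \right)} = - \frac{2}{3} + d$ ($c{\left(d,P \right)} = \left(d + 0\right) + \frac{0 - 4}{6 + 0} = d + \frac{1}{6} \left(-4\right) = d - \frac{2}{3} = - \frac{2}{3} + d$)
$C{\left(O,l \right)} = -1650 - 3 l$ ($C{\left(O,l \right)} = 3 \left(-550 - l\right) = -1650 - 3 l$)
$\frac{1}{\left(364142 + C{\left(c{\left(-1,20 \right)},-346 \right)}\right) - 735255} = \frac{1}{\left(364142 - 612\right) - 735255} = \frac{1}{363530 - 735255} = \frac{1}{-371725} = - \frac{1}{371725}$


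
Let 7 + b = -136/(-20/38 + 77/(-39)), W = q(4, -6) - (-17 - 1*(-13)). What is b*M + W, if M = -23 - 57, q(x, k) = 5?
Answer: -412219/109 ≈ -3781.8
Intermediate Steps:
M = -80
W = 9 (W = 5 - (-17 - 1*(-13)) = 5 - (-17 + 13) = 5 - 1*(-4) = 5 + 4 = 9)
b = 5165/109 (b = -7 - 136/(-20/38 + 77/(-39)) = -7 - 136/(-20*1/38 + 77*(-1/39)) = -7 - 136/(-10/19 - 77/39) = -7 - 136/(-1853/741) = -7 - 136*(-741/1853) = -7 + 5928/109 = 5165/109 ≈ 47.385)
b*M + W = (5165/109)*(-80) + 9 = -413200/109 + 9 = -412219/109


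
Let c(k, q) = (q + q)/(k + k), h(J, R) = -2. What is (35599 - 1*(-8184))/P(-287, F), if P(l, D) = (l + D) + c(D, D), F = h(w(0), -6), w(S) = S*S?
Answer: -43783/288 ≈ -152.02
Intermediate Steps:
w(S) = S**2
F = -2
c(k, q) = q/k (c(k, q) = (2*q)/((2*k)) = (2*q)*(1/(2*k)) = q/k)
P(l, D) = 1 + D + l (P(l, D) = (l + D) + D/D = (D + l) + 1 = 1 + D + l)
(35599 - 1*(-8184))/P(-287, F) = (35599 - 1*(-8184))/(1 - 2 - 287) = (35599 + 8184)/(-288) = 43783*(-1/288) = -43783/288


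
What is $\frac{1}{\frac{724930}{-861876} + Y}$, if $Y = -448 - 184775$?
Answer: $- \frac{430938}{79819991639} \approx -5.3989 \cdot 10^{-6}$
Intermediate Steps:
$Y = -185223$ ($Y = -448 - 184775 = -185223$)
$\frac{1}{\frac{724930}{-861876} + Y} = \frac{1}{\frac{724930}{-861876} - 185223} = \frac{1}{724930 \left(- \frac{1}{861876}\right) - 185223} = \frac{1}{- \frac{362465}{430938} - 185223} = \frac{1}{- \frac{79819991639}{430938}} = - \frac{430938}{79819991639}$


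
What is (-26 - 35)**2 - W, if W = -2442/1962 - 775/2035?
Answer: 495440503/133089 ≈ 3722.6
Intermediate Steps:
W = -216334/133089 (W = -2442*1/1962 - 775*1/2035 = -407/327 - 155/407 = -216334/133089 ≈ -1.6255)
(-26 - 35)**2 - W = (-26 - 35)**2 - 1*(-216334/133089) = (-61)**2 + 216334/133089 = 3721 + 216334/133089 = 495440503/133089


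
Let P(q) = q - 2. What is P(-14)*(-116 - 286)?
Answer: 6432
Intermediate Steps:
P(q) = -2 + q
P(-14)*(-116 - 286) = (-2 - 14)*(-116 - 286) = -16*(-402) = 6432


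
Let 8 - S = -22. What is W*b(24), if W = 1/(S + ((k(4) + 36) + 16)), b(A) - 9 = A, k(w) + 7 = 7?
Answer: 33/82 ≈ 0.40244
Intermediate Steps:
S = 30 (S = 8 - 1*(-22) = 8 + 22 = 30)
k(w) = 0 (k(w) = -7 + 7 = 0)
b(A) = 9 + A
W = 1/82 (W = 1/(30 + ((0 + 36) + 16)) = 1/(30 + (36 + 16)) = 1/(30 + 52) = 1/82 ≈ 0.012195)
W*b(24) = (9 + 24)/82 = (1/82)*33 = 33/82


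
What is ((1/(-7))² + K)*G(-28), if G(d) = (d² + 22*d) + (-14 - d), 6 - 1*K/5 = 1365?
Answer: -8656804/7 ≈ -1.2367e+6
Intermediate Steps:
K = -6795 (K = 30 - 5*1365 = 30 - 6825 = -6795)
G(d) = -14 + d² + 21*d
((1/(-7))² + K)*G(-28) = ((1/(-7))² - 6795)*(-14 + (-28)² + 21*(-28)) = ((-⅐)² - 6795)*(-14 + 784 - 588) = (1/49 - 6795)*182 = -332954/49*182 = -8656804/7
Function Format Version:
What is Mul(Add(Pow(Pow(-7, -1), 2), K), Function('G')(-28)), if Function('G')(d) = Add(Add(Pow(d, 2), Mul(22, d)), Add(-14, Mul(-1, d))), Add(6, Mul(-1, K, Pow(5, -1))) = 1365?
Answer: Rational(-8656804, 7) ≈ -1.2367e+6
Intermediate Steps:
K = -6795 (K = Add(30, Mul(-5, 1365)) = Add(30, -6825) = -6795)
Function('G')(d) = Add(-14, Pow(d, 2), Mul(21, d))
Mul(Add(Pow(Pow(-7, -1), 2), K), Function('G')(-28)) = Mul(Add(Pow(Pow(-7, -1), 2), -6795), Add(-14, Pow(-28, 2), Mul(21, -28))) = Mul(Add(Pow(Rational(-1, 7), 2), -6795), Add(-14, 784, -588)) = Mul(Add(Rational(1, 49), -6795), 182) = Mul(Rational(-332954, 49), 182) = Rational(-8656804, 7)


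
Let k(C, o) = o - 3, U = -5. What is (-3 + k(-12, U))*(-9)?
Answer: 99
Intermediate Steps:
k(C, o) = -3 + o
(-3 + k(-12, U))*(-9) = (-3 + (-3 - 5))*(-9) = (-3 - 8)*(-9) = -11*(-9) = 99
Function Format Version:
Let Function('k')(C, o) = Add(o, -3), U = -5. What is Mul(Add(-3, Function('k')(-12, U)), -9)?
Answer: 99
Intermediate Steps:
Function('k')(C, o) = Add(-3, o)
Mul(Add(-3, Function('k')(-12, U)), -9) = Mul(Add(-3, Add(-3, -5)), -9) = Mul(Add(-3, -8), -9) = Mul(-11, -9) = 99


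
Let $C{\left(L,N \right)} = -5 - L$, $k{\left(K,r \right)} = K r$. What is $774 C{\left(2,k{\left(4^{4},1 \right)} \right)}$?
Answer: $-5418$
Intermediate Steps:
$774 C{\left(2,k{\left(4^{4},1 \right)} \right)} = 774 \left(-5 - 2\right) = 774 \left(-7\right) = -5418$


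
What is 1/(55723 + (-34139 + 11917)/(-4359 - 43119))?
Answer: 579/32263888 ≈ 1.7946e-5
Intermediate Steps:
1/(55723 + (-34139 + 11917)/(-4359 - 43119)) = 1/(55723 - 22222/(-47478)) = 1/(55723 - 22222*(-1/47478)) = 1/(55723 + 271/579) = 1/(32263888/579) = 579/32263888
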